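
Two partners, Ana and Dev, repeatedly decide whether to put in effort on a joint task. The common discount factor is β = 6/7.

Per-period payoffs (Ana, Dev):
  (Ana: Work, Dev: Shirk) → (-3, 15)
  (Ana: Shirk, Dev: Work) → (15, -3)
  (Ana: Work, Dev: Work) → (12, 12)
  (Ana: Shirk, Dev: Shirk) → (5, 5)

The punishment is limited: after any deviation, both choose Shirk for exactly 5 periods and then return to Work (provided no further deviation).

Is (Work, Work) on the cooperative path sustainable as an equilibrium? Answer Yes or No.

Yes

IC: β+…+β^5 ≥ (15−12)/(12−5) = 3/7.
At β = 6/7: partial sum = 3.2240 ≥ 0.4286. Cooperation sustainable.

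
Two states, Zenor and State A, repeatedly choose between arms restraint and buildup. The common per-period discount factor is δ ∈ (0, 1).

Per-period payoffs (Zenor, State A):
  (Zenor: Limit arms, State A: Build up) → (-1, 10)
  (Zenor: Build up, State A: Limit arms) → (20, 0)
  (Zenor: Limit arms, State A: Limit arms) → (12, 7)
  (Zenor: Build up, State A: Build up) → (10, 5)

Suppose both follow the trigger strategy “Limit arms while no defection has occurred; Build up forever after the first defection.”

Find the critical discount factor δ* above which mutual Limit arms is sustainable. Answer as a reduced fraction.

Zenor: cooperation gives 12 each period; deviation gives 20 once then 10 forever.
  12/(1−δ) ≥ 20 + 10δ/(1−δ) ⇒ δ ≥ 8/10 = 4/5.
State A: cooperation gives 7 each period; deviation gives 10 once then 5 forever.
  δ ≥ 3/5.
Both must hold, so the binding constraint is Zenor's: δ ≥ 4/5.

4/5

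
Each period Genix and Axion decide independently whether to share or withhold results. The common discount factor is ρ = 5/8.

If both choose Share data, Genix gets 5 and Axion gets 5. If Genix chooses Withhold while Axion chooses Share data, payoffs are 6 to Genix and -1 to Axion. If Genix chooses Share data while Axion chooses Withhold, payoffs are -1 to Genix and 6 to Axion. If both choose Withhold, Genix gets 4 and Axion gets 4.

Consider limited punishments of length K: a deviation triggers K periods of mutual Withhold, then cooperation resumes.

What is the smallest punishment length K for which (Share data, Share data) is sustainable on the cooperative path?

2

No profitable deviation requires (5−4)(ρ+…+ρ^K) ≥ 6−5, i.e. ρ+…+ρ^K ≥ 1 ≈ 1.0000.
With ρ = 5/8, the partial sums are K=1: 0.6250, K=2: 1.0156.
K = 2 is the first length at which the sum reaches 1.0000.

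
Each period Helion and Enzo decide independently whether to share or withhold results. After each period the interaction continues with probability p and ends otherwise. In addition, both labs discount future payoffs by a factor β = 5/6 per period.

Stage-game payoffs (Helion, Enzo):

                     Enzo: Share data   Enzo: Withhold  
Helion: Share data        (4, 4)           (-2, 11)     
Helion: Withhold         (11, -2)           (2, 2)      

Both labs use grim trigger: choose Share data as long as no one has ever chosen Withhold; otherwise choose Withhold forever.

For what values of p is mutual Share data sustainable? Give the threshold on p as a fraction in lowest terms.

14/15

With continuation probability p and discount β, the effective per-period discount factor is βp.
Grim-trigger IC: βp ≥ (11−4)/(11−2) = 7/9.
So p ≥ (7/9)/(5/6) = 14/15.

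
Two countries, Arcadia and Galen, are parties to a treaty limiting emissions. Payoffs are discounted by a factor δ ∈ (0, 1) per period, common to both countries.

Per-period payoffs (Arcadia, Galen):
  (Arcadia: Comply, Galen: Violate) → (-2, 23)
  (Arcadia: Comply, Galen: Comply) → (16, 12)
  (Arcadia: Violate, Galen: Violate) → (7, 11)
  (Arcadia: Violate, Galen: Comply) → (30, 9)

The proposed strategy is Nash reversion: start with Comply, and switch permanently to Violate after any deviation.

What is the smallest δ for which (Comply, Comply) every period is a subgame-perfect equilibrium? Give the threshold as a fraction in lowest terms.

Arcadia: cooperation gives 16 each period; deviation gives 30 once then 7 forever.
  16/(1−δ) ≥ 30 + 7δ/(1−δ) ⇒ δ ≥ 14/23.
Galen: cooperation gives 12 each period; deviation gives 23 once then 11 forever.
  δ ≥ 11/12.
Both must hold, so the binding constraint is Galen's: δ ≥ 11/12.

11/12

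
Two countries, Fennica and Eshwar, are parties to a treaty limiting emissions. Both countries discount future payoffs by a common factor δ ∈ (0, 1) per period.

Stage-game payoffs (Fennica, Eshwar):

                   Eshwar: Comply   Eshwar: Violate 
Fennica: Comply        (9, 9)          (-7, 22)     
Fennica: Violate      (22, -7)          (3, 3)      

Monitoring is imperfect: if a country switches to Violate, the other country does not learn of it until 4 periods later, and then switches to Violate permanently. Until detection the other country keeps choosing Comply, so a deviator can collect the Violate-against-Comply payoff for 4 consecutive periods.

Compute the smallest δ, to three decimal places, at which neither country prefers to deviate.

The best deviation is to choose Violate for all 4 undetected periods, earning 22 each, then 3 forever once detected.
Deviation value: 22(1−δ^4)/(1−δ) + 3δ^4/(1−δ); cooperation value: 9/(1−δ).
IC: 9 ≥ 22(1−δ^4) + 3δ^4 = 22 − 19δ^4.
So δ^4 ≥ 13/19, giving δ ≥ (13/19)^(1/4) ≈ 0.909.

0.909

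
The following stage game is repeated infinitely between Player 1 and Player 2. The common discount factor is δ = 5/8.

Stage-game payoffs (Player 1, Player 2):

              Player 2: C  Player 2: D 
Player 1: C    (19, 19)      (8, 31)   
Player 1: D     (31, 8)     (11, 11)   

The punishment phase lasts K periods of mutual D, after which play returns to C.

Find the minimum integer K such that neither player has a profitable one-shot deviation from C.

No profitable deviation requires (19−11)(δ+…+δ^K) ≥ 31−19, i.e. δ+…+δ^K ≥ 3/2 ≈ 1.5000.
With δ = 5/8, the partial sums are K=1: 0.6250, K=2: 1.0156, K=3: 1.2598, K=4: 1.4124, K=5: 1.5077.
K = 5 is the first length at which the sum reaches 1.5000.

5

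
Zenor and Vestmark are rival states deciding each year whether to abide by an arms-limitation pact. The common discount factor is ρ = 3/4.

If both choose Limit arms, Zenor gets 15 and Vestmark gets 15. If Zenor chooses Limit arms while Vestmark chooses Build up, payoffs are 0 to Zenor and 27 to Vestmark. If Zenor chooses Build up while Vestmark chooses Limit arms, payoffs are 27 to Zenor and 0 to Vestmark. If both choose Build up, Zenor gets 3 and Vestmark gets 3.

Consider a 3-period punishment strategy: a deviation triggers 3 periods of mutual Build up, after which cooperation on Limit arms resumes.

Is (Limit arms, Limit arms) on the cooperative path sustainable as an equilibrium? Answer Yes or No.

Comparing payoff streams over the 4 periods until play realigns: cooperate → 15(1+ρ+…+ρ^3); deviate → 27 + 3(ρ+…+ρ^3).
Cooperation is sustained iff (15−3)(ρ+…+ρ^3) ≥ 27−15.
ρ+…+ρ^3 = 3/4·(1−(3/4)^3)/(1−3/4) = 1.7344, and (27−15)/(15−3) = 1.0000.
1.7344 ≥ 1.0000, so cooperation is sustainable.

Yes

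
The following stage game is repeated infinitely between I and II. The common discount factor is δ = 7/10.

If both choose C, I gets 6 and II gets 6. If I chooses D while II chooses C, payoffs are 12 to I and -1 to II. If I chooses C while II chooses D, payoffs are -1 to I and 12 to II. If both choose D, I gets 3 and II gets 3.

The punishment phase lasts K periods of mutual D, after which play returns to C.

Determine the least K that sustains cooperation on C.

Need Σ_{k=1}^{K} δ^k ≥ (12−6)/(6−3) = 2.0000 at δ = 7/10.
At K = 5 the sum is 1.9412 < 2.0000; at K = 6 it is 2.0588 ≥ 2.0000.
So the minimum punishment length is K = 6.

6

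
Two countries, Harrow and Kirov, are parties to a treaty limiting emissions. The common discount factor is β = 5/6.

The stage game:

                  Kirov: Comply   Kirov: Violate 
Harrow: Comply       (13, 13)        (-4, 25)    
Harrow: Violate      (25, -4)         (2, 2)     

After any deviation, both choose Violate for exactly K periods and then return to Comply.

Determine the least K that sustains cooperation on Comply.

2

Need Σ_{k=1}^{K} β^k ≥ (25−13)/(13−2) = 1.0909 at β = 5/6.
At K = 1 the sum is 0.8333 < 1.0909; at K = 2 it is 1.5278 ≥ 1.0909.
So the minimum punishment length is K = 2.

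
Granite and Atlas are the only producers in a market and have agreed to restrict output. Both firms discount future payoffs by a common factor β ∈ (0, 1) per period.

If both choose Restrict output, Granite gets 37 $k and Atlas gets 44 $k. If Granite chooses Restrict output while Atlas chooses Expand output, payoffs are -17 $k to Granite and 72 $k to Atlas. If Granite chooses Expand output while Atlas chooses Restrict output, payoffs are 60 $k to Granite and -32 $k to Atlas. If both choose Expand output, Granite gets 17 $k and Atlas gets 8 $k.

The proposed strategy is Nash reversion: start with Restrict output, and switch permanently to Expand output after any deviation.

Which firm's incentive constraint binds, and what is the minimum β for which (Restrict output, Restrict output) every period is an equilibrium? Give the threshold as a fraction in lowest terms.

Granite; β ≥ 23/43

For Granite: deviation gain 60−37 = 23, per-period punishment loss 37−17 = 20. IC gives β ≥ 23/43.
For Atlas: gain 28, loss 36 per period, so β ≥ 28/64 = 7/16.
The tighter constraint is Granite's, so cooperation needs β ≥ 23/43.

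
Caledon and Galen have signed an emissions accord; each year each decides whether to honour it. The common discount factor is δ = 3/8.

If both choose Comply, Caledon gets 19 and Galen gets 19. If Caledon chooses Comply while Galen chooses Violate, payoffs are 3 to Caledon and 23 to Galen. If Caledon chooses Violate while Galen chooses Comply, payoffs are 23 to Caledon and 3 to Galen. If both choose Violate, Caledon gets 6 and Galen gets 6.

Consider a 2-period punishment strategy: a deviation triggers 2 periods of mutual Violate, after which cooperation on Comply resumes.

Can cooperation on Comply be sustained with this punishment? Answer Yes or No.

Yes

A one-shot deviation gives 23 now, then 6 for 2 periods, then back to 19.
Gain from deviating: (23−19) today; loss: (19−6) in each of the next 2 periods.
No-deviation condition: (19−6)(δ+…+δ^2) ≥ 23−19, i.e. δ+…+δ^2 ≥ 4/13.
At δ = 3/8: δ+…+δ^2 = 0.5156 ≥ 0.3077.
So cooperation is sustainable.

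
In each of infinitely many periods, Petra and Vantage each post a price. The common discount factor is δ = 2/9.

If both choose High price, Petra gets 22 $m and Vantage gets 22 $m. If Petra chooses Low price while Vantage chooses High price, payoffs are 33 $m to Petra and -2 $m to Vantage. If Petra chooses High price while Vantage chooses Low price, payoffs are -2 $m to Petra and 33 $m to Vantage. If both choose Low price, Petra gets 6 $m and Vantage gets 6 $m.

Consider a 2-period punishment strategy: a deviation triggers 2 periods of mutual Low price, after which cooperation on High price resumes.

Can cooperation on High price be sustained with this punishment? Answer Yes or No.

A one-shot deviation gives 33 now, then 6 for 2 periods, then back to 22.
Gain from deviating: (33−22) today; loss: (22−6) in each of the next 2 periods.
No-deviation condition: (22−6)(δ+…+δ^2) ≥ 33−22, i.e. δ+…+δ^2 ≥ 11/16.
At δ = 2/9: δ+…+δ^2 = 0.2716 < 0.6875.
So cooperation is not sustainable.

No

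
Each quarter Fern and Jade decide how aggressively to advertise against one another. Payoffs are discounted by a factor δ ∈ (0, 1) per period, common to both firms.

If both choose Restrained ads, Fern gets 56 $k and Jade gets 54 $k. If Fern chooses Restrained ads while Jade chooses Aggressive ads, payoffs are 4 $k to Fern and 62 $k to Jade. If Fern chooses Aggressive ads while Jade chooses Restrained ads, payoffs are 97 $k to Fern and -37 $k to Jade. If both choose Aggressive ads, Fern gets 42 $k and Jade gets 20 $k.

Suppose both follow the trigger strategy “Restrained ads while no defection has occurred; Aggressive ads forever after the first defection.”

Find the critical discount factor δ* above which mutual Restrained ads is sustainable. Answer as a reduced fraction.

For Fern: deviation gain 97−56 = 41, per-period punishment loss 56−42 = 14. IC gives δ ≥ 41/55.
For Jade: gain 8, loss 34 per period, so δ ≥ 8/42 = 4/21.
The tighter constraint is Fern's, so cooperation needs δ ≥ 41/55.

41/55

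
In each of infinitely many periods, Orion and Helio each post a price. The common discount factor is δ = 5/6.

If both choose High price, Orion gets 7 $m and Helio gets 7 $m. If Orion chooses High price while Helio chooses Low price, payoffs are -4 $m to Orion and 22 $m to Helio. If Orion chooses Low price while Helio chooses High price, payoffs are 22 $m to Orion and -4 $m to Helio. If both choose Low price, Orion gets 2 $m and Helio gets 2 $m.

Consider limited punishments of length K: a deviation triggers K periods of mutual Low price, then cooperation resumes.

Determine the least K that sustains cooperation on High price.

6

IC: δ(1−δ^K)/(1−δ) ≥ (22−7)/(7−2) = 3.
With δ = 5/6: need 1 − δ^K ≥ 3·(1−5/6)/(5/6), i.e. δ^K ≤ 0.4000.
Since (5/6)^5 = 0.4019 and (5/6)^6 = 0.3349, the smallest such K is 6.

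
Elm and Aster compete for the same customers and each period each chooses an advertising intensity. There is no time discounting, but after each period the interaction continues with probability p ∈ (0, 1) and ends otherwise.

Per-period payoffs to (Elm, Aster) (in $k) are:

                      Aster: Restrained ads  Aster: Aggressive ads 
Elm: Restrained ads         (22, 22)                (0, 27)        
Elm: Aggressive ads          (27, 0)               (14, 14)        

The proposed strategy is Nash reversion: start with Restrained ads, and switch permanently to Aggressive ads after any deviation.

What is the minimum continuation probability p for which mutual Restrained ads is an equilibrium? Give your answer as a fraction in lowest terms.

5/13

With no time discounting, the continuation probability p plays the role of the discount factor.
Grim-trigger IC: 22/(1−p) ≥ 27 + 14p/(1−p) ⇒ p ≥ (27−22)/(27−14) = 5/13.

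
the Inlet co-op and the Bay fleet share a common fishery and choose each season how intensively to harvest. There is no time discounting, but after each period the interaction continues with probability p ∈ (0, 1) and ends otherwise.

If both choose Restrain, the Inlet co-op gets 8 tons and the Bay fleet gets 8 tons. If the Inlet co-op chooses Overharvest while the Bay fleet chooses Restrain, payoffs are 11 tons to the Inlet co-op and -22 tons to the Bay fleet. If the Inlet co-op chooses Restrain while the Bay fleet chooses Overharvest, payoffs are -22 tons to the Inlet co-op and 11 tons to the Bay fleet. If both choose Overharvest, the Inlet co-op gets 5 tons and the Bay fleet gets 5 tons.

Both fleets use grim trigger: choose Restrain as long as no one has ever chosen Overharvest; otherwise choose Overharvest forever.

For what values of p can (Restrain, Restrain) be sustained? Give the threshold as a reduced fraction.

1/2

Expected cooperation value is 8 + p·8 + p²·8 + … = 8/(1−p); deviation gives 11 + p·5/(1−p).
8 ≥ 11(1−p) + 5p ⇒ 6p ≥ 3 ⇒ p ≥ 3/6 = 1/2.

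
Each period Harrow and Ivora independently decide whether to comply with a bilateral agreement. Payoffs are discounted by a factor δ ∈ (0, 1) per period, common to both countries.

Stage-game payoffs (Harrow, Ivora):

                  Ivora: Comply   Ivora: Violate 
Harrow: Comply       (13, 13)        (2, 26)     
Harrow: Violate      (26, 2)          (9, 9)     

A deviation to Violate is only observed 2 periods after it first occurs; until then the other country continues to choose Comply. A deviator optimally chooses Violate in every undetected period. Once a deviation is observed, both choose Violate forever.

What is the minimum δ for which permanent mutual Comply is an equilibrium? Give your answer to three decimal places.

0.874

The best deviation is to choose Violate for all 2 undetected periods, earning 26 each, then 9 forever once detected.
Deviation value: 26(1−δ^2)/(1−δ) + 9δ^2/(1−δ); cooperation value: 13/(1−δ).
IC: 13 ≥ 26(1−δ^2) + 9δ^2 = 26 − 17δ^2.
So δ^2 ≥ 13/17, giving δ ≥ (13/17)^(1/2) ≈ 0.874.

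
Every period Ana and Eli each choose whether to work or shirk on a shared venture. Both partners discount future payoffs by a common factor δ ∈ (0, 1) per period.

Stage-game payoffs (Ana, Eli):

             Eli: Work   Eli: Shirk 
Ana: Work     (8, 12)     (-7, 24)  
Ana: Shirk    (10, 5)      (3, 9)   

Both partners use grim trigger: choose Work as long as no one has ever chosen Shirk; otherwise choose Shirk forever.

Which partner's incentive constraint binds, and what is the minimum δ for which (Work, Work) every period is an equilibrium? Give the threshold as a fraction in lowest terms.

Eli; δ ≥ 4/5

Ana: cooperation gives 8 each period; deviation gives 10 once then 3 forever.
  8/(1−δ) ≥ 10 + 3δ/(1−δ) ⇒ δ ≥ 2/7.
Eli: cooperation gives 12 each period; deviation gives 24 once then 9 forever.
  δ ≥ 12/15 = 4/5.
Both must hold, so the binding constraint is Eli's: δ ≥ 4/5.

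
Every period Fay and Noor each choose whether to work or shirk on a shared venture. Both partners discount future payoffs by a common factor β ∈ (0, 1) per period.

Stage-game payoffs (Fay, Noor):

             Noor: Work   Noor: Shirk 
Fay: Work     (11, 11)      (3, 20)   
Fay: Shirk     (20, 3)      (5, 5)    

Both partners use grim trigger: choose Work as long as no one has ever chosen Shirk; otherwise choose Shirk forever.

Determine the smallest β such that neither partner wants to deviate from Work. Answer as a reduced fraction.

One-period gain from deviating is 20 − 11 = 9. The loss is 11 − 5 = 6 in every subsequent period, with present value 6·β/(1−β).
Deviation is unprofitable when 6·β/(1−β) ≥ 9, i.e. β/(1−β) ≥ 3/2.
Equivalently β ≥ 9/(9+6) = 3/5.

3/5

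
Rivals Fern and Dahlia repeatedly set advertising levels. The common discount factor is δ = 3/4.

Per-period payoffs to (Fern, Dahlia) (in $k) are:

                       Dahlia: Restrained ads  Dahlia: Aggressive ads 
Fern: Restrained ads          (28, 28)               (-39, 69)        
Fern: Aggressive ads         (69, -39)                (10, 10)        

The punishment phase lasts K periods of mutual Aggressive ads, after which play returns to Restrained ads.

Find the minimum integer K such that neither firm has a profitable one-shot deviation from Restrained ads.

No profitable deviation requires (28−10)(δ+…+δ^K) ≥ 69−28, i.e. δ+…+δ^K ≥ 41/18 ≈ 2.2778.
With δ = 3/4, the partial sums are K=1: 0.7500, K=2: 1.3125, K=3: 1.7344, K=4: 2.0508, K=5: 2.2881.
K = 5 is the first length at which the sum reaches 2.2778.

5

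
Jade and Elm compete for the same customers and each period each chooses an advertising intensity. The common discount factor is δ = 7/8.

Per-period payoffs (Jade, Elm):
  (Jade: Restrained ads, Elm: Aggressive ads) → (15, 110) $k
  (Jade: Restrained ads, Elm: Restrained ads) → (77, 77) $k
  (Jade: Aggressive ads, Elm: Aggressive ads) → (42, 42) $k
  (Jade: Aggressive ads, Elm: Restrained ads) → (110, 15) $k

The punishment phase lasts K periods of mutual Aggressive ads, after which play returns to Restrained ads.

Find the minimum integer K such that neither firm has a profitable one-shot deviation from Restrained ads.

Need Σ_{k=1}^{K} δ^k ≥ (110−77)/(77−42) = 0.9429 at δ = 7/8.
At K = 1 the sum is 0.8750 < 0.9429; at K = 2 it is 1.6406 ≥ 0.9429.
So the minimum punishment length is K = 2.

2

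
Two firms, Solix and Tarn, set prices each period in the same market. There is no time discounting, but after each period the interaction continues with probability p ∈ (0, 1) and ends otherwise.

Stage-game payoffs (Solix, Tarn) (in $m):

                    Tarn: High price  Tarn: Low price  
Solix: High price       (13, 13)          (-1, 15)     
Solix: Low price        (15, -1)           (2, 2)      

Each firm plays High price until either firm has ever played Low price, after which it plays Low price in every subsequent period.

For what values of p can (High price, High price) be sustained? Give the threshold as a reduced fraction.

With no time discounting, the continuation probability p plays the role of the discount factor.
Grim-trigger IC: 13/(1−p) ≥ 15 + 2p/(1−p) ⇒ p ≥ (15−13)/(15−2) = 2/13.

2/13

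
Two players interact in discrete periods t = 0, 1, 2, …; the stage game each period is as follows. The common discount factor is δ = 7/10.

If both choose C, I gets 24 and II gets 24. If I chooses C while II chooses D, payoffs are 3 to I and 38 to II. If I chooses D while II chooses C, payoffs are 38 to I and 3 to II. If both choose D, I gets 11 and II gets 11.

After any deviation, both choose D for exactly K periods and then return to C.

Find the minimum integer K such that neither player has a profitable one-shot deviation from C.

2

IC: δ(1−δ^K)/(1−δ) ≥ (38−24)/(24−11) = 14/13.
With δ = 7/10: need 1 − δ^K ≥ 14/13·(1−7/10)/(7/10), i.e. δ^K ≤ 0.5385.
Since (7/10)^1 = 0.7000 and (7/10)^2 = 0.4900, the smallest such K is 2.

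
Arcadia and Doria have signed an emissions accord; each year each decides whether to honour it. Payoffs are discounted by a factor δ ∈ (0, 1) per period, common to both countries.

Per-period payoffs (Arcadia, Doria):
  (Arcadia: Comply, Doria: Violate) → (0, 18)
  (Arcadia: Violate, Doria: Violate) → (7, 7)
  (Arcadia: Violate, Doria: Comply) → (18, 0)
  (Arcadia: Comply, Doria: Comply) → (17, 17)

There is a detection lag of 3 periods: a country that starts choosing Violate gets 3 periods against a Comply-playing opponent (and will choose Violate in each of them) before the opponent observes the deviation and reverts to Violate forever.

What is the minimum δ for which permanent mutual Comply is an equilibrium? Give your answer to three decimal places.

A deviator earns 18 for 3 periods, then 7 forever; cooperating earns 17 forever. Multiplying the IC by (1−δ):
17 ≥ 18(1−δ^3) + 7δ^3, so 11·δ^3 ≥ 1 and δ^3 ≥ 1/11.
δ ≥ (1/11)^(1/3) ≈ 0.450.

0.450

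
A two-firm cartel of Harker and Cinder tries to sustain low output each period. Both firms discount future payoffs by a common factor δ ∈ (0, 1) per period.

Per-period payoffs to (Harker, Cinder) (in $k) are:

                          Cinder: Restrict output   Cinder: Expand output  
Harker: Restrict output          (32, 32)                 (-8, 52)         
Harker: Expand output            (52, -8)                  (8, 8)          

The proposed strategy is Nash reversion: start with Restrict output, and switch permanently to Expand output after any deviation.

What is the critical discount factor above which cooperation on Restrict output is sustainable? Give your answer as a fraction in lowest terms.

5/11

32/(1−δ) ≥ 52 + 8δ/(1−δ)
32 ≥ 52 − 44δ
δ ≥ 20/44 = 5/11.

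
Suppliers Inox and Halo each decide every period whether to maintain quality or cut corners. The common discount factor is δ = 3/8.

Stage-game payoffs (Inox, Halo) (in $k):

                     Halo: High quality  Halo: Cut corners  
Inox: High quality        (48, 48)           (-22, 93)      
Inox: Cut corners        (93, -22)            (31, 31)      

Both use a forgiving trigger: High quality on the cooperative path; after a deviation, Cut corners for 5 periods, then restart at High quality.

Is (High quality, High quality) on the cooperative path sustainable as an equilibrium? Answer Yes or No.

IC: δ+…+δ^5 ≥ (93−48)/(48−31) = 45/17.
At δ = 3/8: partial sum = 0.5956 < 2.6471. Cooperation not sustainable.

No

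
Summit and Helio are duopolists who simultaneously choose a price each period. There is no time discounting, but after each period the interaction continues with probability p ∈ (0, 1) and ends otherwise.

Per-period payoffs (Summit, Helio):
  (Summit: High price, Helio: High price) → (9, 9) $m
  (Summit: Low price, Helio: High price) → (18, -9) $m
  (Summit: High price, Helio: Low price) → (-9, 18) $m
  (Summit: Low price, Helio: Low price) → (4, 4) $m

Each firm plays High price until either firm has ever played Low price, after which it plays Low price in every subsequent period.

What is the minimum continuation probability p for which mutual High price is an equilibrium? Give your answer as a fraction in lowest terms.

9/14

With no time discounting, the continuation probability p plays the role of the discount factor.
Grim-trigger IC: 9/(1−p) ≥ 18 + 4p/(1−p) ⇒ p ≥ (18−9)/(18−4) = 9/14.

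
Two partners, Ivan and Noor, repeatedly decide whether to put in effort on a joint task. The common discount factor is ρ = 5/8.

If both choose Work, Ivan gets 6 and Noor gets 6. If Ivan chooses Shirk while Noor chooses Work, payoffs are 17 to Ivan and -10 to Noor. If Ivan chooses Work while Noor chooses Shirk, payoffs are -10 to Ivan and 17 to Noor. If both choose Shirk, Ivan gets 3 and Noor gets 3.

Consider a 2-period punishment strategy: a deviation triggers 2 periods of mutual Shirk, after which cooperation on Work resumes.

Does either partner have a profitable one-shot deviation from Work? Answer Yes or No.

Comparing payoff streams over the 3 periods until play realigns: cooperate → 6(1+ρ+…+ρ^2); deviate → 17 + 3(ρ+…+ρ^2).
Cooperation is sustained iff (6−3)(ρ+…+ρ^2) ≥ 17−6.
ρ+…+ρ^2 = 5/8·(1−(5/8)^2)/(1−5/8) = 1.0156, and (17−6)/(6−3) = 3.6667.
1.0156 < 3.6667, so cooperation is not sustainable.

Yes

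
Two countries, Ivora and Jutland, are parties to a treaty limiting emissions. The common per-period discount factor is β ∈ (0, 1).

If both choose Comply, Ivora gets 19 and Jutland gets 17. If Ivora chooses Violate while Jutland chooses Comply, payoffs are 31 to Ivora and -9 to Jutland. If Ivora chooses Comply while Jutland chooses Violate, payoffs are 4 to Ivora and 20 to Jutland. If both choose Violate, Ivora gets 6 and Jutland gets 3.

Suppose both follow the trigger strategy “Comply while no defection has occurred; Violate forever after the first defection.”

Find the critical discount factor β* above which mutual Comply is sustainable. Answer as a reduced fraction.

12/25

For Ivora: deviation gain 31−19 = 12, per-period punishment loss 19−6 = 13. IC gives β ≥ 12/25.
For Jutland: gain 3, loss 14 per period, so β ≥ 3/17.
The tighter constraint is Ivora's, so cooperation needs β ≥ 12/25.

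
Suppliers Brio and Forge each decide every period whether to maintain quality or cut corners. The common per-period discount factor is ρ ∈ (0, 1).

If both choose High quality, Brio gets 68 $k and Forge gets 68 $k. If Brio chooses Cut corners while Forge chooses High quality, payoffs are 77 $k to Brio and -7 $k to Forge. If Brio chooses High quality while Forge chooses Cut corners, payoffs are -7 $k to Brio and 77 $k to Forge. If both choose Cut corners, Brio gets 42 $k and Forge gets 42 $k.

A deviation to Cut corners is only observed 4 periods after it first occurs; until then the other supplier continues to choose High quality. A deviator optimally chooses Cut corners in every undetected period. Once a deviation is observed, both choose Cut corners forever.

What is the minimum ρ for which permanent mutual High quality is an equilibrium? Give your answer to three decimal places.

A deviator earns 77 for 4 periods, then 42 forever; cooperating earns 68 forever. Multiplying the IC by (1−ρ):
68 ≥ 77(1−ρ^4) + 42ρ^4, so 35·ρ^4 ≥ 9 and ρ^4 ≥ 9/35.
ρ ≥ (9/35)^(1/4) ≈ 0.712.

0.712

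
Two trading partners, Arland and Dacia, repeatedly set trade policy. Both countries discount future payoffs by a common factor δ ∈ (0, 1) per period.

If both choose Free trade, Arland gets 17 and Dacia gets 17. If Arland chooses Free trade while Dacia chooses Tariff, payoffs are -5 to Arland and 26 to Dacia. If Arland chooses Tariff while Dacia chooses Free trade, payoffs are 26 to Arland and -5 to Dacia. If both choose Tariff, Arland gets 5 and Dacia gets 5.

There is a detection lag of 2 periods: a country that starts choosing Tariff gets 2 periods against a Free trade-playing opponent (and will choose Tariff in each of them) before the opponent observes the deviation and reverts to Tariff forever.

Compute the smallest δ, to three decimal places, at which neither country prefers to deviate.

0.655

Deviating for the 2 undetected periods gains 26−17 = 9 per period over cooperation, then loses 17−5 = 12 per period forever once punishment starts.
Gain: 9(1 + δ + … + δ^1); loss: 12·δ^2/(1−δ).
No profitable deviation ⇔ 9(1−δ^2) ≤ 12·δ^2, i.e. δ^2 ≥ 9/(9+12) = 3/7.
Hence δ ≥ (3/7)^(1/2) ≈ 0.655.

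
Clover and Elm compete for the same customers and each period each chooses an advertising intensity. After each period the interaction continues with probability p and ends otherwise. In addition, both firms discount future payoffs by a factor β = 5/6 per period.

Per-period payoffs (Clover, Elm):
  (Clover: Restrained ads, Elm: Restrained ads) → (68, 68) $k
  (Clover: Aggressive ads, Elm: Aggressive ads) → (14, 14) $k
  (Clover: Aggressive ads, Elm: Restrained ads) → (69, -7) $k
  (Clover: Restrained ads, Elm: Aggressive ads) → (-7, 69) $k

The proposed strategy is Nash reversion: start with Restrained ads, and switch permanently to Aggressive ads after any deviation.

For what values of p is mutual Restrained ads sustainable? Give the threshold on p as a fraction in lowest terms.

6/275

Expected continuation weight on next period's payoff is β·p = 5/6·p, which plays the role of the discount factor.
Cooperation requires 5/6·p ≥ (69−68)/(69−14) = 1/55, hence p ≥ 6/275.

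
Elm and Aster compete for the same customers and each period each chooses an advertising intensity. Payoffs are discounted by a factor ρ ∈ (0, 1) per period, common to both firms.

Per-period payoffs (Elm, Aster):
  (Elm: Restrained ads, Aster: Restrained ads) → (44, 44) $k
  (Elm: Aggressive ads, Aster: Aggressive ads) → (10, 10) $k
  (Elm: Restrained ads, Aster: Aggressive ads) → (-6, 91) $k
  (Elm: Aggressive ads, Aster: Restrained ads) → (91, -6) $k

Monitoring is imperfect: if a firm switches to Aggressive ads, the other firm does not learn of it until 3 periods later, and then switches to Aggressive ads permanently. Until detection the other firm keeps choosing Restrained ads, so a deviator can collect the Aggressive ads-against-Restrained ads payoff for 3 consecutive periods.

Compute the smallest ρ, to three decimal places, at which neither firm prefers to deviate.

0.834

Deviating for the 3 undetected periods gains 91−44 = 47 per period over cooperation, then loses 44−10 = 34 per period forever once punishment starts.
Gain: 47(1 + ρ + … + ρ^2); loss: 34·ρ^3/(1−ρ).
No profitable deviation ⇔ 47(1−ρ^3) ≤ 34·ρ^3, i.e. ρ^3 ≥ 47/(47+34) = 47/81.
Hence ρ ≥ (47/81)^(1/3) ≈ 0.834.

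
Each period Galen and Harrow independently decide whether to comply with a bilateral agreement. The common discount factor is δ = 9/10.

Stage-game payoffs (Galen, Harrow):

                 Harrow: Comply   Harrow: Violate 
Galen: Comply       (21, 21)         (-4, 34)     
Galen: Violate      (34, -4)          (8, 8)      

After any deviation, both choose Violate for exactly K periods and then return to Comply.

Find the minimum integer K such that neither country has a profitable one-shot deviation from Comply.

2

Need Σ_{k=1}^{K} δ^k ≥ (34−21)/(21−8) = 1.0000 at δ = 9/10.
At K = 1 the sum is 0.9000 < 1.0000; at K = 2 it is 1.7100 ≥ 1.0000.
So the minimum punishment length is K = 2.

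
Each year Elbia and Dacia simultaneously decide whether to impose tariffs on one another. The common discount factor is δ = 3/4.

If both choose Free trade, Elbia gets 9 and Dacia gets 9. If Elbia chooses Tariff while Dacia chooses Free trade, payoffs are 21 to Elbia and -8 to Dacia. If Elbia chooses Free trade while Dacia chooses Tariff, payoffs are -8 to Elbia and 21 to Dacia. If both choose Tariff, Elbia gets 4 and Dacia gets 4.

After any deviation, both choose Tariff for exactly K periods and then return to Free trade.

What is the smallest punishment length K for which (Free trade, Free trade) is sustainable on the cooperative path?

6

No profitable deviation requires (9−4)(δ+…+δ^K) ≥ 21−9, i.e. δ+…+δ^K ≥ 12/5 ≈ 2.4000.
With δ = 3/4, the partial sums are K=1: 0.7500, K=2: 1.3125, K=3: 1.7344, K=4: 2.0508, K=5: 2.2881, K=6: 2.4661.
K = 6 is the first length at which the sum reaches 2.4000.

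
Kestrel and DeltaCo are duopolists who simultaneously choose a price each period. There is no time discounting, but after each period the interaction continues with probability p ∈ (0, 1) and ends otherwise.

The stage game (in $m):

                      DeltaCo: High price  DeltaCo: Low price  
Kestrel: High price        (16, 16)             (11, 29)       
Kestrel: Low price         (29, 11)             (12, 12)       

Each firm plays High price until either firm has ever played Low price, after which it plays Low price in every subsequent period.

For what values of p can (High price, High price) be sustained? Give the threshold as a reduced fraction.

13/17

With no time discounting, the continuation probability p plays the role of the discount factor.
Grim-trigger IC: 16/(1−p) ≥ 29 + 12p/(1−p) ⇒ p ≥ (29−16)/(29−12) = 13/17.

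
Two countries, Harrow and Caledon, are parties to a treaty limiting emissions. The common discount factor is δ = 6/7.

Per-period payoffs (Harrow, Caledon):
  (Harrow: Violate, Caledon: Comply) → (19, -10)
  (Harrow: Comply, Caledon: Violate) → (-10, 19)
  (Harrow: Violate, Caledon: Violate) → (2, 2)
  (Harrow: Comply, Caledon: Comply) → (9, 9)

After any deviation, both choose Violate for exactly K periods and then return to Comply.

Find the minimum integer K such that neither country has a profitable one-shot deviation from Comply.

Need Σ_{k=1}^{K} δ^k ≥ (19−9)/(9−2) = 1.4286 at δ = 6/7.
At K = 1 the sum is 0.8571 < 1.4286; at K = 2 it is 1.5918 ≥ 1.4286.
So the minimum punishment length is K = 2.

2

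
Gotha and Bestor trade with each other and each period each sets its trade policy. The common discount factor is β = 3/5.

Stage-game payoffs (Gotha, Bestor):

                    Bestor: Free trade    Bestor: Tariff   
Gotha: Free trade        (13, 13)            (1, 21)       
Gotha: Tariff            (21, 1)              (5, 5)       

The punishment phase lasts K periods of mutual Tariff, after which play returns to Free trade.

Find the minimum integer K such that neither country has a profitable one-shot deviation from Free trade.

3

Need Σ_{k=1}^{K} β^k ≥ (21−13)/(13−5) = 1.0000 at β = 3/5.
At K = 2 the sum is 0.9600 < 1.0000; at K = 3 it is 1.1760 ≥ 1.0000.
So the minimum punishment length is K = 3.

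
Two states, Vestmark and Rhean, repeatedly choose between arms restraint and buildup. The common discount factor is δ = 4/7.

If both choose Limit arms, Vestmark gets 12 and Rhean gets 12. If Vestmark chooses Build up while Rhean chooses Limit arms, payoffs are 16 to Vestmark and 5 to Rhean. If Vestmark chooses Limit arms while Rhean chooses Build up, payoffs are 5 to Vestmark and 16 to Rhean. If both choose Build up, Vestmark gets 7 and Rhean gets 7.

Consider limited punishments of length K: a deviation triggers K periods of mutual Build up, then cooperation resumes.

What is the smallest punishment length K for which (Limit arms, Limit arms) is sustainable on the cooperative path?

No profitable deviation requires (12−7)(δ+…+δ^K) ≥ 16−12, i.e. δ+…+δ^K ≥ 4/5 ≈ 0.8000.
With δ = 4/7, the partial sums are K=1: 0.5714, K=2: 0.8980.
K = 2 is the first length at which the sum reaches 0.8000.

2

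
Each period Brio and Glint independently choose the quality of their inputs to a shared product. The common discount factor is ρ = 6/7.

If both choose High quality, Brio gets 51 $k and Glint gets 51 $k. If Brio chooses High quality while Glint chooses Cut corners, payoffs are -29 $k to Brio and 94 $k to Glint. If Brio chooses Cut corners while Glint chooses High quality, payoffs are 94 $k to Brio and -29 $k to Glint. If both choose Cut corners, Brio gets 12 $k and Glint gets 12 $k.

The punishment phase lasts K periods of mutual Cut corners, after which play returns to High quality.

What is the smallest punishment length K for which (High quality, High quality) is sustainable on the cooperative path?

Need Σ_{k=1}^{K} ρ^k ≥ (94−51)/(51−12) = 1.1026 at ρ = 6/7.
At K = 1 the sum is 0.8571 < 1.1026; at K = 2 it is 1.5918 ≥ 1.1026.
So the minimum punishment length is K = 2.

2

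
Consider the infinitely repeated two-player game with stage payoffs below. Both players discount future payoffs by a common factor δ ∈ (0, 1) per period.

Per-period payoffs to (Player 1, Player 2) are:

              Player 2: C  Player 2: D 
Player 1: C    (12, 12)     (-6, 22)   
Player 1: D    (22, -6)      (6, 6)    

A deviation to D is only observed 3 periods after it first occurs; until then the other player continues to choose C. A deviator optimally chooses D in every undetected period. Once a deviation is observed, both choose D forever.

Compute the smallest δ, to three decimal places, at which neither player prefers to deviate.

0.855

A deviator earns 22 for 3 periods, then 6 forever; cooperating earns 12 forever. Multiplying the IC by (1−δ):
12 ≥ 22(1−δ^3) + 6δ^3, so 16·δ^3 ≥ 10 and δ^3 ≥ 5/8.
δ ≥ (5/8)^(1/3) ≈ 0.855.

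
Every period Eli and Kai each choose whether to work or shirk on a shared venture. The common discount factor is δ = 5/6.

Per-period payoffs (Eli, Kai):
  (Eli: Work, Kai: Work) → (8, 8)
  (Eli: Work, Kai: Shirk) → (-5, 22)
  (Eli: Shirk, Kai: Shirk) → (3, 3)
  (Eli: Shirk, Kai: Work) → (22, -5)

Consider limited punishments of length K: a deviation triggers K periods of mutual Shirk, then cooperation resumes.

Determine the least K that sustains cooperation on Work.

IC: δ(1−δ^K)/(1−δ) ≥ (22−8)/(8−3) = 14/5.
With δ = 5/6: need 1 − δ^K ≥ 14/5·(1−5/6)/(5/6), i.e. δ^K ≤ 0.4400.
Since (5/6)^4 = 0.4823 and (5/6)^5 = 0.4019, the smallest such K is 5.

5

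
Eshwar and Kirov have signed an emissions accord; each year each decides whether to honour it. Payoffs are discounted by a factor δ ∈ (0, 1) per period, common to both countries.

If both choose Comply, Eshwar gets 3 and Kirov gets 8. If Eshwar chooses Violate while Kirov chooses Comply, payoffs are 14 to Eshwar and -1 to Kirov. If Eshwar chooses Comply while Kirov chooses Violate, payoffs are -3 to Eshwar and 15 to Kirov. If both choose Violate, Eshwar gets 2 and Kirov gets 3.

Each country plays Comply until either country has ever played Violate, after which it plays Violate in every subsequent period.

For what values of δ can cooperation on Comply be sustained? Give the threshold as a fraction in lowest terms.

11/12

Eshwar's threshold: (14−3)/(14−2) = 11/12.
Kirov's threshold: (15−8)/(15−3) = 7/12.
11/12 > 7/12, so Eshwar binds and δ* = 11/12.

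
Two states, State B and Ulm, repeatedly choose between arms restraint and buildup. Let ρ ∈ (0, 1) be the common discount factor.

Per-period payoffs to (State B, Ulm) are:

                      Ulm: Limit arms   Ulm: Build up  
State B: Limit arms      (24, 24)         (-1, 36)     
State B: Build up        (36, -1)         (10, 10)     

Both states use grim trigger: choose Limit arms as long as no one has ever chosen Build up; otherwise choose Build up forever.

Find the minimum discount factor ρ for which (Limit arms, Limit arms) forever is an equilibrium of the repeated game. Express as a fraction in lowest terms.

6/13

Under grim trigger the critical discount factor is (T−C)/(T−P) with T = 36, C = 24, P = 10.
ρ* = (36−24)/(36−10) = 12/26 = 6/13.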